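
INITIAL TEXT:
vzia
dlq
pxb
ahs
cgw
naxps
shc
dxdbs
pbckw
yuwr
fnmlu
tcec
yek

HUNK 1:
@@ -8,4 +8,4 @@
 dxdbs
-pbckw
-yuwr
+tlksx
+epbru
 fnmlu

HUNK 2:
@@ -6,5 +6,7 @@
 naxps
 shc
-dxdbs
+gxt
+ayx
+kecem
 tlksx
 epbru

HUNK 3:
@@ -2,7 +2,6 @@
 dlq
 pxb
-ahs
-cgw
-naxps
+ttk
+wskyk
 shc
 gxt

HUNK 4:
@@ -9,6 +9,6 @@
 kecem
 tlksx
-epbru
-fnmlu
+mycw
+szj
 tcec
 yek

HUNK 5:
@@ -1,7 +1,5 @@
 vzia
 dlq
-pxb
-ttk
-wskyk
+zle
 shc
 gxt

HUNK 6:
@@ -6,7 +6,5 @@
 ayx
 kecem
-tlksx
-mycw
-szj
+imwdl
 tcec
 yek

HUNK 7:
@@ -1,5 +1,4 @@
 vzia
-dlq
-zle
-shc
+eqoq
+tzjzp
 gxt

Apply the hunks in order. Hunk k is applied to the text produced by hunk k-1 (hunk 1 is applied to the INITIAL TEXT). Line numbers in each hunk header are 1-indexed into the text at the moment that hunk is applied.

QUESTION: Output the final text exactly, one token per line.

Hunk 1: at line 8 remove [pbckw,yuwr] add [tlksx,epbru] -> 13 lines: vzia dlq pxb ahs cgw naxps shc dxdbs tlksx epbru fnmlu tcec yek
Hunk 2: at line 6 remove [dxdbs] add [gxt,ayx,kecem] -> 15 lines: vzia dlq pxb ahs cgw naxps shc gxt ayx kecem tlksx epbru fnmlu tcec yek
Hunk 3: at line 2 remove [ahs,cgw,naxps] add [ttk,wskyk] -> 14 lines: vzia dlq pxb ttk wskyk shc gxt ayx kecem tlksx epbru fnmlu tcec yek
Hunk 4: at line 9 remove [epbru,fnmlu] add [mycw,szj] -> 14 lines: vzia dlq pxb ttk wskyk shc gxt ayx kecem tlksx mycw szj tcec yek
Hunk 5: at line 1 remove [pxb,ttk,wskyk] add [zle] -> 12 lines: vzia dlq zle shc gxt ayx kecem tlksx mycw szj tcec yek
Hunk 6: at line 6 remove [tlksx,mycw,szj] add [imwdl] -> 10 lines: vzia dlq zle shc gxt ayx kecem imwdl tcec yek
Hunk 7: at line 1 remove [dlq,zle,shc] add [eqoq,tzjzp] -> 9 lines: vzia eqoq tzjzp gxt ayx kecem imwdl tcec yek

Answer: vzia
eqoq
tzjzp
gxt
ayx
kecem
imwdl
tcec
yek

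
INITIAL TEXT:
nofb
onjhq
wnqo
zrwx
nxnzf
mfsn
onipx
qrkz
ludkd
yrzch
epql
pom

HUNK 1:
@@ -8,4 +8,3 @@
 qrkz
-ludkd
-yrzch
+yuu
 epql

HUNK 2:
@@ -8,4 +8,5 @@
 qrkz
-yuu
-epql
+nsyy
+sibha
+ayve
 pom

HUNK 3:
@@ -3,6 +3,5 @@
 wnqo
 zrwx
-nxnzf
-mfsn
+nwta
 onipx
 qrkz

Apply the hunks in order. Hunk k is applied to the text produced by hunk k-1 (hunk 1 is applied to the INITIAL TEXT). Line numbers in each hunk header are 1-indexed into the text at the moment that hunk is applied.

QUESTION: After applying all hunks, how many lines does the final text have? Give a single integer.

Hunk 1: at line 8 remove [ludkd,yrzch] add [yuu] -> 11 lines: nofb onjhq wnqo zrwx nxnzf mfsn onipx qrkz yuu epql pom
Hunk 2: at line 8 remove [yuu,epql] add [nsyy,sibha,ayve] -> 12 lines: nofb onjhq wnqo zrwx nxnzf mfsn onipx qrkz nsyy sibha ayve pom
Hunk 3: at line 3 remove [nxnzf,mfsn] add [nwta] -> 11 lines: nofb onjhq wnqo zrwx nwta onipx qrkz nsyy sibha ayve pom
Final line count: 11

Answer: 11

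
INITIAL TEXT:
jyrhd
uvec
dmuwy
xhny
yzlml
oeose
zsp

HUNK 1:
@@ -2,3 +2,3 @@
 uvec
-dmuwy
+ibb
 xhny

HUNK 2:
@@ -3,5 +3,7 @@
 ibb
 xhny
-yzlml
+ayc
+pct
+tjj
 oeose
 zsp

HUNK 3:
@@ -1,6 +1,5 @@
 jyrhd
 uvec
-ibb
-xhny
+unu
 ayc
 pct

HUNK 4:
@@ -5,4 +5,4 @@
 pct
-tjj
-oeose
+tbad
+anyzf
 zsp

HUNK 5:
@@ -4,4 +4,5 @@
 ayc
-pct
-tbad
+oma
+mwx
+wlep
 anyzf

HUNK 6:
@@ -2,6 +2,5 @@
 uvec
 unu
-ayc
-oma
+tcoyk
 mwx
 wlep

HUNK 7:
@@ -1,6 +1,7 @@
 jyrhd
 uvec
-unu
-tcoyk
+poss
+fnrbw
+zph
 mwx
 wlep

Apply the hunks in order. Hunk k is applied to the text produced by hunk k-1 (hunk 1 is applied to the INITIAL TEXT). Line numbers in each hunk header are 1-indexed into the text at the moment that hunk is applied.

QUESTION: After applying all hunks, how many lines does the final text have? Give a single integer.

Answer: 9

Derivation:
Hunk 1: at line 2 remove [dmuwy] add [ibb] -> 7 lines: jyrhd uvec ibb xhny yzlml oeose zsp
Hunk 2: at line 3 remove [yzlml] add [ayc,pct,tjj] -> 9 lines: jyrhd uvec ibb xhny ayc pct tjj oeose zsp
Hunk 3: at line 1 remove [ibb,xhny] add [unu] -> 8 lines: jyrhd uvec unu ayc pct tjj oeose zsp
Hunk 4: at line 5 remove [tjj,oeose] add [tbad,anyzf] -> 8 lines: jyrhd uvec unu ayc pct tbad anyzf zsp
Hunk 5: at line 4 remove [pct,tbad] add [oma,mwx,wlep] -> 9 lines: jyrhd uvec unu ayc oma mwx wlep anyzf zsp
Hunk 6: at line 2 remove [ayc,oma] add [tcoyk] -> 8 lines: jyrhd uvec unu tcoyk mwx wlep anyzf zsp
Hunk 7: at line 1 remove [unu,tcoyk] add [poss,fnrbw,zph] -> 9 lines: jyrhd uvec poss fnrbw zph mwx wlep anyzf zsp
Final line count: 9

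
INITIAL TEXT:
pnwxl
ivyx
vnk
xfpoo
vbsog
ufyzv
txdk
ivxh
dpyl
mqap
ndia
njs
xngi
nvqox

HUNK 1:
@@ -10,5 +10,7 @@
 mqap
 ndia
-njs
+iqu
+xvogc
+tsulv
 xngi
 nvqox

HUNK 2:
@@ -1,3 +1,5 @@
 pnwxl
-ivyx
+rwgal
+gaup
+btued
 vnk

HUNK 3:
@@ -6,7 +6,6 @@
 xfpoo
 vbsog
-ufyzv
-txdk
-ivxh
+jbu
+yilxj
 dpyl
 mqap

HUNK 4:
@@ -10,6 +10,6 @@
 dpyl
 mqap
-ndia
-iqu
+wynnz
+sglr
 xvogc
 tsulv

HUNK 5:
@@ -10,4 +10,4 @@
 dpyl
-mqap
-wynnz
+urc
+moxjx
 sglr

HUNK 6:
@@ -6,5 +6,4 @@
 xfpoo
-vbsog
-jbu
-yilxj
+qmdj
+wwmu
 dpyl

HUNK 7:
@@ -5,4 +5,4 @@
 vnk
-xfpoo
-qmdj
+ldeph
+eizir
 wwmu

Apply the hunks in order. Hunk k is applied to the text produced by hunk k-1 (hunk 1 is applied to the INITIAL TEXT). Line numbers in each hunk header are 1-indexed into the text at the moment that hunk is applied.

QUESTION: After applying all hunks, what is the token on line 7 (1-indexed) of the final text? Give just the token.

Answer: eizir

Derivation:
Hunk 1: at line 10 remove [njs] add [iqu,xvogc,tsulv] -> 16 lines: pnwxl ivyx vnk xfpoo vbsog ufyzv txdk ivxh dpyl mqap ndia iqu xvogc tsulv xngi nvqox
Hunk 2: at line 1 remove [ivyx] add [rwgal,gaup,btued] -> 18 lines: pnwxl rwgal gaup btued vnk xfpoo vbsog ufyzv txdk ivxh dpyl mqap ndia iqu xvogc tsulv xngi nvqox
Hunk 3: at line 6 remove [ufyzv,txdk,ivxh] add [jbu,yilxj] -> 17 lines: pnwxl rwgal gaup btued vnk xfpoo vbsog jbu yilxj dpyl mqap ndia iqu xvogc tsulv xngi nvqox
Hunk 4: at line 10 remove [ndia,iqu] add [wynnz,sglr] -> 17 lines: pnwxl rwgal gaup btued vnk xfpoo vbsog jbu yilxj dpyl mqap wynnz sglr xvogc tsulv xngi nvqox
Hunk 5: at line 10 remove [mqap,wynnz] add [urc,moxjx] -> 17 lines: pnwxl rwgal gaup btued vnk xfpoo vbsog jbu yilxj dpyl urc moxjx sglr xvogc tsulv xngi nvqox
Hunk 6: at line 6 remove [vbsog,jbu,yilxj] add [qmdj,wwmu] -> 16 lines: pnwxl rwgal gaup btued vnk xfpoo qmdj wwmu dpyl urc moxjx sglr xvogc tsulv xngi nvqox
Hunk 7: at line 5 remove [xfpoo,qmdj] add [ldeph,eizir] -> 16 lines: pnwxl rwgal gaup btued vnk ldeph eizir wwmu dpyl urc moxjx sglr xvogc tsulv xngi nvqox
Final line 7: eizir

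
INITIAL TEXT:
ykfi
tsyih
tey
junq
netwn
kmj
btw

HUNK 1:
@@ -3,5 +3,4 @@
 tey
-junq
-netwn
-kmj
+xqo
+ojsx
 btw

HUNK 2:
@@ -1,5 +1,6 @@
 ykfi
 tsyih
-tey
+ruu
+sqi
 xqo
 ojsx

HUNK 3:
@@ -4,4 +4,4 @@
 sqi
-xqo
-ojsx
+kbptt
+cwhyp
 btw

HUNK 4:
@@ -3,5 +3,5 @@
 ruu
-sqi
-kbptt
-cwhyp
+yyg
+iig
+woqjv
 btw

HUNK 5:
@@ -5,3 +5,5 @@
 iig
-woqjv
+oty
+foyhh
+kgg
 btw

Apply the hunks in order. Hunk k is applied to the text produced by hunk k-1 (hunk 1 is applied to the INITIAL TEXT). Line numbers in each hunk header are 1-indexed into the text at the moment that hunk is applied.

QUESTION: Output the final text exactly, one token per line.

Hunk 1: at line 3 remove [junq,netwn,kmj] add [xqo,ojsx] -> 6 lines: ykfi tsyih tey xqo ojsx btw
Hunk 2: at line 1 remove [tey] add [ruu,sqi] -> 7 lines: ykfi tsyih ruu sqi xqo ojsx btw
Hunk 3: at line 4 remove [xqo,ojsx] add [kbptt,cwhyp] -> 7 lines: ykfi tsyih ruu sqi kbptt cwhyp btw
Hunk 4: at line 3 remove [sqi,kbptt,cwhyp] add [yyg,iig,woqjv] -> 7 lines: ykfi tsyih ruu yyg iig woqjv btw
Hunk 5: at line 5 remove [woqjv] add [oty,foyhh,kgg] -> 9 lines: ykfi tsyih ruu yyg iig oty foyhh kgg btw

Answer: ykfi
tsyih
ruu
yyg
iig
oty
foyhh
kgg
btw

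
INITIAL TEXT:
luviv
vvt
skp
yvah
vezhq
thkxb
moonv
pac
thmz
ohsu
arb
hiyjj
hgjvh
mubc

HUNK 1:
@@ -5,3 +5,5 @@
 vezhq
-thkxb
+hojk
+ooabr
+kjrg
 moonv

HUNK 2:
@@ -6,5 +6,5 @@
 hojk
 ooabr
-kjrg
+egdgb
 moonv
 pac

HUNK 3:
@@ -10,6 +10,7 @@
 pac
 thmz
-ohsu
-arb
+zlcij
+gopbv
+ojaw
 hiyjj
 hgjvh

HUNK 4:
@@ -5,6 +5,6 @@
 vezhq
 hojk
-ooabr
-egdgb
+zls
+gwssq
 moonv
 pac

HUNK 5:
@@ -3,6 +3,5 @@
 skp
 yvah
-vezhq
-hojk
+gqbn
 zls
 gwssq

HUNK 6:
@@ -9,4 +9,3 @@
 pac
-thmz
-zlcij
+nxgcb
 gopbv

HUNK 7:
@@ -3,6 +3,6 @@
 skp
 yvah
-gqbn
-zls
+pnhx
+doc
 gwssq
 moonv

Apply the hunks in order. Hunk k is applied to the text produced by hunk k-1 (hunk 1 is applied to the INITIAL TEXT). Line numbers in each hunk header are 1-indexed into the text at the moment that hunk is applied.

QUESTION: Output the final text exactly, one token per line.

Hunk 1: at line 5 remove [thkxb] add [hojk,ooabr,kjrg] -> 16 lines: luviv vvt skp yvah vezhq hojk ooabr kjrg moonv pac thmz ohsu arb hiyjj hgjvh mubc
Hunk 2: at line 6 remove [kjrg] add [egdgb] -> 16 lines: luviv vvt skp yvah vezhq hojk ooabr egdgb moonv pac thmz ohsu arb hiyjj hgjvh mubc
Hunk 3: at line 10 remove [ohsu,arb] add [zlcij,gopbv,ojaw] -> 17 lines: luviv vvt skp yvah vezhq hojk ooabr egdgb moonv pac thmz zlcij gopbv ojaw hiyjj hgjvh mubc
Hunk 4: at line 5 remove [ooabr,egdgb] add [zls,gwssq] -> 17 lines: luviv vvt skp yvah vezhq hojk zls gwssq moonv pac thmz zlcij gopbv ojaw hiyjj hgjvh mubc
Hunk 5: at line 3 remove [vezhq,hojk] add [gqbn] -> 16 lines: luviv vvt skp yvah gqbn zls gwssq moonv pac thmz zlcij gopbv ojaw hiyjj hgjvh mubc
Hunk 6: at line 9 remove [thmz,zlcij] add [nxgcb] -> 15 lines: luviv vvt skp yvah gqbn zls gwssq moonv pac nxgcb gopbv ojaw hiyjj hgjvh mubc
Hunk 7: at line 3 remove [gqbn,zls] add [pnhx,doc] -> 15 lines: luviv vvt skp yvah pnhx doc gwssq moonv pac nxgcb gopbv ojaw hiyjj hgjvh mubc

Answer: luviv
vvt
skp
yvah
pnhx
doc
gwssq
moonv
pac
nxgcb
gopbv
ojaw
hiyjj
hgjvh
mubc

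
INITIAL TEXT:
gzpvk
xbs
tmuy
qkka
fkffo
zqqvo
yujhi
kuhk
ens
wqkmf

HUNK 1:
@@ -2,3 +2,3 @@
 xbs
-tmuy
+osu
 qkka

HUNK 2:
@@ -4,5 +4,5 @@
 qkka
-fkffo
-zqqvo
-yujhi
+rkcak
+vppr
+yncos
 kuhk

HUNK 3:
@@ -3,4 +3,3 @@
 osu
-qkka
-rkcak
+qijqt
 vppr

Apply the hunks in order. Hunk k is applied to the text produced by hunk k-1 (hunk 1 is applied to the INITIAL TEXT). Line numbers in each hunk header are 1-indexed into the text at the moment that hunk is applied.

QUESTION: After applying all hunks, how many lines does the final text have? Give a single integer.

Answer: 9

Derivation:
Hunk 1: at line 2 remove [tmuy] add [osu] -> 10 lines: gzpvk xbs osu qkka fkffo zqqvo yujhi kuhk ens wqkmf
Hunk 2: at line 4 remove [fkffo,zqqvo,yujhi] add [rkcak,vppr,yncos] -> 10 lines: gzpvk xbs osu qkka rkcak vppr yncos kuhk ens wqkmf
Hunk 3: at line 3 remove [qkka,rkcak] add [qijqt] -> 9 lines: gzpvk xbs osu qijqt vppr yncos kuhk ens wqkmf
Final line count: 9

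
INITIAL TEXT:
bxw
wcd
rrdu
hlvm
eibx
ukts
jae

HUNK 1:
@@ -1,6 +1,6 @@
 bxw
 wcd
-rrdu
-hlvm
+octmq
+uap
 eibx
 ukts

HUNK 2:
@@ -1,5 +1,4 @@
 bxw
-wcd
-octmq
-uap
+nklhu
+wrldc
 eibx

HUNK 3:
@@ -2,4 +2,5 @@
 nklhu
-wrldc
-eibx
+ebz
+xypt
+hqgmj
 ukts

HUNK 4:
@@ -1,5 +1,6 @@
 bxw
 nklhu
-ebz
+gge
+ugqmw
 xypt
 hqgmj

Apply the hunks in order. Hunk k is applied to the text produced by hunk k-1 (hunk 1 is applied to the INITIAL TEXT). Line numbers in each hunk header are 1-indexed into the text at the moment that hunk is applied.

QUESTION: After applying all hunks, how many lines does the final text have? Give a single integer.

Hunk 1: at line 1 remove [rrdu,hlvm] add [octmq,uap] -> 7 lines: bxw wcd octmq uap eibx ukts jae
Hunk 2: at line 1 remove [wcd,octmq,uap] add [nklhu,wrldc] -> 6 lines: bxw nklhu wrldc eibx ukts jae
Hunk 3: at line 2 remove [wrldc,eibx] add [ebz,xypt,hqgmj] -> 7 lines: bxw nklhu ebz xypt hqgmj ukts jae
Hunk 4: at line 1 remove [ebz] add [gge,ugqmw] -> 8 lines: bxw nklhu gge ugqmw xypt hqgmj ukts jae
Final line count: 8

Answer: 8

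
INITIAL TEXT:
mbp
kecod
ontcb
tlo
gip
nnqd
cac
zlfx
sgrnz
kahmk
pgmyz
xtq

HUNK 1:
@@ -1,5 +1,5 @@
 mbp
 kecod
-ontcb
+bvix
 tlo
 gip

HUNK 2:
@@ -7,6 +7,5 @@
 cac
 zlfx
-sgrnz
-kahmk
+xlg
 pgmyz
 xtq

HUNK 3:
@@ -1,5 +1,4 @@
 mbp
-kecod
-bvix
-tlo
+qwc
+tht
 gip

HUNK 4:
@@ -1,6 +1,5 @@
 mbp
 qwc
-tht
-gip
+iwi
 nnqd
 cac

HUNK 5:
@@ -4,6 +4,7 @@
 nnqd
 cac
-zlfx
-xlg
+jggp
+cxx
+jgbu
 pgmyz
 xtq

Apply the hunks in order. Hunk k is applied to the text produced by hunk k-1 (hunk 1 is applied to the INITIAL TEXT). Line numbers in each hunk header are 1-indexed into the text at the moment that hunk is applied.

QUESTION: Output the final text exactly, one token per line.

Answer: mbp
qwc
iwi
nnqd
cac
jggp
cxx
jgbu
pgmyz
xtq

Derivation:
Hunk 1: at line 1 remove [ontcb] add [bvix] -> 12 lines: mbp kecod bvix tlo gip nnqd cac zlfx sgrnz kahmk pgmyz xtq
Hunk 2: at line 7 remove [sgrnz,kahmk] add [xlg] -> 11 lines: mbp kecod bvix tlo gip nnqd cac zlfx xlg pgmyz xtq
Hunk 3: at line 1 remove [kecod,bvix,tlo] add [qwc,tht] -> 10 lines: mbp qwc tht gip nnqd cac zlfx xlg pgmyz xtq
Hunk 4: at line 1 remove [tht,gip] add [iwi] -> 9 lines: mbp qwc iwi nnqd cac zlfx xlg pgmyz xtq
Hunk 5: at line 4 remove [zlfx,xlg] add [jggp,cxx,jgbu] -> 10 lines: mbp qwc iwi nnqd cac jggp cxx jgbu pgmyz xtq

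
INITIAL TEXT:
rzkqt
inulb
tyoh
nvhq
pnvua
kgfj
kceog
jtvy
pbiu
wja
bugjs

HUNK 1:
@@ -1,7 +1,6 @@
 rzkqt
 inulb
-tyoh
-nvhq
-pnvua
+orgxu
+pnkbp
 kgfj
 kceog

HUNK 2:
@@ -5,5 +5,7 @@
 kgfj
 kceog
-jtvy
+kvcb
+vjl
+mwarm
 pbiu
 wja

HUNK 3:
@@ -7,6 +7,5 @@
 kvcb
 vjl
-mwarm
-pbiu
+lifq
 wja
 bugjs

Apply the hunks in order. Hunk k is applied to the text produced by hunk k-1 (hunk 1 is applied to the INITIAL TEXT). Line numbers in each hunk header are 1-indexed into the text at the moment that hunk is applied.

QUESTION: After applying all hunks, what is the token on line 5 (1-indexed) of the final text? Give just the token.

Hunk 1: at line 1 remove [tyoh,nvhq,pnvua] add [orgxu,pnkbp] -> 10 lines: rzkqt inulb orgxu pnkbp kgfj kceog jtvy pbiu wja bugjs
Hunk 2: at line 5 remove [jtvy] add [kvcb,vjl,mwarm] -> 12 lines: rzkqt inulb orgxu pnkbp kgfj kceog kvcb vjl mwarm pbiu wja bugjs
Hunk 3: at line 7 remove [mwarm,pbiu] add [lifq] -> 11 lines: rzkqt inulb orgxu pnkbp kgfj kceog kvcb vjl lifq wja bugjs
Final line 5: kgfj

Answer: kgfj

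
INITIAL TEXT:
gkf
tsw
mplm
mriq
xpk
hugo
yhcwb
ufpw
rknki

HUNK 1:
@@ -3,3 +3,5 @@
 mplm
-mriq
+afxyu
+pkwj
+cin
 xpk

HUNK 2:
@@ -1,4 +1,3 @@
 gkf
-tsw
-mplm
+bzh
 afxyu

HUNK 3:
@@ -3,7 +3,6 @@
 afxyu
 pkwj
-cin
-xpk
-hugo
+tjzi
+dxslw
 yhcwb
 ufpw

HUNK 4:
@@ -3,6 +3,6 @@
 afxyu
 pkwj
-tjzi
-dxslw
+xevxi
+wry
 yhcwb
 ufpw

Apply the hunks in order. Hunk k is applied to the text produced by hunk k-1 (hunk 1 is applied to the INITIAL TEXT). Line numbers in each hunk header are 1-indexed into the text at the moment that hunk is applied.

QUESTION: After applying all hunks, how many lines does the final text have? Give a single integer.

Answer: 9

Derivation:
Hunk 1: at line 3 remove [mriq] add [afxyu,pkwj,cin] -> 11 lines: gkf tsw mplm afxyu pkwj cin xpk hugo yhcwb ufpw rknki
Hunk 2: at line 1 remove [tsw,mplm] add [bzh] -> 10 lines: gkf bzh afxyu pkwj cin xpk hugo yhcwb ufpw rknki
Hunk 3: at line 3 remove [cin,xpk,hugo] add [tjzi,dxslw] -> 9 lines: gkf bzh afxyu pkwj tjzi dxslw yhcwb ufpw rknki
Hunk 4: at line 3 remove [tjzi,dxslw] add [xevxi,wry] -> 9 lines: gkf bzh afxyu pkwj xevxi wry yhcwb ufpw rknki
Final line count: 9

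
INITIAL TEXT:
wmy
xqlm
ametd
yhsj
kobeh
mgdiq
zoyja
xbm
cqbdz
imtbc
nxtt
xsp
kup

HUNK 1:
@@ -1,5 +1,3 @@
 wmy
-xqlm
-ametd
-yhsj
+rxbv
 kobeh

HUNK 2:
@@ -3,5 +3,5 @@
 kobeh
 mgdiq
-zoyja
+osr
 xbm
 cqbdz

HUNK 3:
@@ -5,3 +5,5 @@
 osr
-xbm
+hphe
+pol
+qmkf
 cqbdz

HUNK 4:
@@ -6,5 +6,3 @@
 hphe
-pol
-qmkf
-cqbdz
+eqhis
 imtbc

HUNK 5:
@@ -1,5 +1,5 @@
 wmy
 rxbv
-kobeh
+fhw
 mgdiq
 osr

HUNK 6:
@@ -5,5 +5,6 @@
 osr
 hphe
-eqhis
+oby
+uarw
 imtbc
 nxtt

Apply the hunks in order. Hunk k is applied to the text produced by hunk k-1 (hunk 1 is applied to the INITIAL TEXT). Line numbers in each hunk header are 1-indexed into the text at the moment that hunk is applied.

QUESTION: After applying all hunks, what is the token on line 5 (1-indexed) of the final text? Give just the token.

Answer: osr

Derivation:
Hunk 1: at line 1 remove [xqlm,ametd,yhsj] add [rxbv] -> 11 lines: wmy rxbv kobeh mgdiq zoyja xbm cqbdz imtbc nxtt xsp kup
Hunk 2: at line 3 remove [zoyja] add [osr] -> 11 lines: wmy rxbv kobeh mgdiq osr xbm cqbdz imtbc nxtt xsp kup
Hunk 3: at line 5 remove [xbm] add [hphe,pol,qmkf] -> 13 lines: wmy rxbv kobeh mgdiq osr hphe pol qmkf cqbdz imtbc nxtt xsp kup
Hunk 4: at line 6 remove [pol,qmkf,cqbdz] add [eqhis] -> 11 lines: wmy rxbv kobeh mgdiq osr hphe eqhis imtbc nxtt xsp kup
Hunk 5: at line 1 remove [kobeh] add [fhw] -> 11 lines: wmy rxbv fhw mgdiq osr hphe eqhis imtbc nxtt xsp kup
Hunk 6: at line 5 remove [eqhis] add [oby,uarw] -> 12 lines: wmy rxbv fhw mgdiq osr hphe oby uarw imtbc nxtt xsp kup
Final line 5: osr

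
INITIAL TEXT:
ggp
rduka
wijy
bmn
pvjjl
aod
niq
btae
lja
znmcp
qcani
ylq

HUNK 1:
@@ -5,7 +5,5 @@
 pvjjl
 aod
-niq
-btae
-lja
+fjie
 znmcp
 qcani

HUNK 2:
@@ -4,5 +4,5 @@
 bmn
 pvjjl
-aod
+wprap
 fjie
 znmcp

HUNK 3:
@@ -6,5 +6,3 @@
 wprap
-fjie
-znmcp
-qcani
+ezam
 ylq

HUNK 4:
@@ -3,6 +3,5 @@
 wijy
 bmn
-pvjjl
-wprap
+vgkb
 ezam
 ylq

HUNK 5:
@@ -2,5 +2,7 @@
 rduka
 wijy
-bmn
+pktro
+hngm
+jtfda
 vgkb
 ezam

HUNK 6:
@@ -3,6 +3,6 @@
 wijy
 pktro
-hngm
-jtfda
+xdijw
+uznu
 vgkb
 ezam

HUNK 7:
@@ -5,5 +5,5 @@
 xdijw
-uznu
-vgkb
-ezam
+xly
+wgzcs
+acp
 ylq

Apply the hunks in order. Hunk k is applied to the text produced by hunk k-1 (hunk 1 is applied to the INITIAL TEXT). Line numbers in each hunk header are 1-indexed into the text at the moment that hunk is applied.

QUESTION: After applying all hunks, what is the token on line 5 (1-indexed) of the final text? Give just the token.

Answer: xdijw

Derivation:
Hunk 1: at line 5 remove [niq,btae,lja] add [fjie] -> 10 lines: ggp rduka wijy bmn pvjjl aod fjie znmcp qcani ylq
Hunk 2: at line 4 remove [aod] add [wprap] -> 10 lines: ggp rduka wijy bmn pvjjl wprap fjie znmcp qcani ylq
Hunk 3: at line 6 remove [fjie,znmcp,qcani] add [ezam] -> 8 lines: ggp rduka wijy bmn pvjjl wprap ezam ylq
Hunk 4: at line 3 remove [pvjjl,wprap] add [vgkb] -> 7 lines: ggp rduka wijy bmn vgkb ezam ylq
Hunk 5: at line 2 remove [bmn] add [pktro,hngm,jtfda] -> 9 lines: ggp rduka wijy pktro hngm jtfda vgkb ezam ylq
Hunk 6: at line 3 remove [hngm,jtfda] add [xdijw,uznu] -> 9 lines: ggp rduka wijy pktro xdijw uznu vgkb ezam ylq
Hunk 7: at line 5 remove [uznu,vgkb,ezam] add [xly,wgzcs,acp] -> 9 lines: ggp rduka wijy pktro xdijw xly wgzcs acp ylq
Final line 5: xdijw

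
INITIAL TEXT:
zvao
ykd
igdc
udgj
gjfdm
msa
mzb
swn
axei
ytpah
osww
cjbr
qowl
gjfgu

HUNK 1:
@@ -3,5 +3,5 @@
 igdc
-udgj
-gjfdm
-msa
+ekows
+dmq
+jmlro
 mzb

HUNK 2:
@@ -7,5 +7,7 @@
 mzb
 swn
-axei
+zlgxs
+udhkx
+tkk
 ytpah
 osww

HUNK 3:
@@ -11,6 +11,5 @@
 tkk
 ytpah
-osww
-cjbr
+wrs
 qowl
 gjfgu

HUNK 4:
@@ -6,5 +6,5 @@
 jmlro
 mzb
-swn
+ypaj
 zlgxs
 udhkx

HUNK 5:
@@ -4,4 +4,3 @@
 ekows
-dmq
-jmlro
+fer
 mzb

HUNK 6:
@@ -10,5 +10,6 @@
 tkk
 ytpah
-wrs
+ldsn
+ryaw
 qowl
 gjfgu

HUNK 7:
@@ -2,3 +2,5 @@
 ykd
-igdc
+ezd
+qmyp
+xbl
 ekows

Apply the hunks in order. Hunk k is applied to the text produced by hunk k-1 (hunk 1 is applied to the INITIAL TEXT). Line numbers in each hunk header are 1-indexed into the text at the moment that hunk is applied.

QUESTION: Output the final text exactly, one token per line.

Hunk 1: at line 3 remove [udgj,gjfdm,msa] add [ekows,dmq,jmlro] -> 14 lines: zvao ykd igdc ekows dmq jmlro mzb swn axei ytpah osww cjbr qowl gjfgu
Hunk 2: at line 7 remove [axei] add [zlgxs,udhkx,tkk] -> 16 lines: zvao ykd igdc ekows dmq jmlro mzb swn zlgxs udhkx tkk ytpah osww cjbr qowl gjfgu
Hunk 3: at line 11 remove [osww,cjbr] add [wrs] -> 15 lines: zvao ykd igdc ekows dmq jmlro mzb swn zlgxs udhkx tkk ytpah wrs qowl gjfgu
Hunk 4: at line 6 remove [swn] add [ypaj] -> 15 lines: zvao ykd igdc ekows dmq jmlro mzb ypaj zlgxs udhkx tkk ytpah wrs qowl gjfgu
Hunk 5: at line 4 remove [dmq,jmlro] add [fer] -> 14 lines: zvao ykd igdc ekows fer mzb ypaj zlgxs udhkx tkk ytpah wrs qowl gjfgu
Hunk 6: at line 10 remove [wrs] add [ldsn,ryaw] -> 15 lines: zvao ykd igdc ekows fer mzb ypaj zlgxs udhkx tkk ytpah ldsn ryaw qowl gjfgu
Hunk 7: at line 2 remove [igdc] add [ezd,qmyp,xbl] -> 17 lines: zvao ykd ezd qmyp xbl ekows fer mzb ypaj zlgxs udhkx tkk ytpah ldsn ryaw qowl gjfgu

Answer: zvao
ykd
ezd
qmyp
xbl
ekows
fer
mzb
ypaj
zlgxs
udhkx
tkk
ytpah
ldsn
ryaw
qowl
gjfgu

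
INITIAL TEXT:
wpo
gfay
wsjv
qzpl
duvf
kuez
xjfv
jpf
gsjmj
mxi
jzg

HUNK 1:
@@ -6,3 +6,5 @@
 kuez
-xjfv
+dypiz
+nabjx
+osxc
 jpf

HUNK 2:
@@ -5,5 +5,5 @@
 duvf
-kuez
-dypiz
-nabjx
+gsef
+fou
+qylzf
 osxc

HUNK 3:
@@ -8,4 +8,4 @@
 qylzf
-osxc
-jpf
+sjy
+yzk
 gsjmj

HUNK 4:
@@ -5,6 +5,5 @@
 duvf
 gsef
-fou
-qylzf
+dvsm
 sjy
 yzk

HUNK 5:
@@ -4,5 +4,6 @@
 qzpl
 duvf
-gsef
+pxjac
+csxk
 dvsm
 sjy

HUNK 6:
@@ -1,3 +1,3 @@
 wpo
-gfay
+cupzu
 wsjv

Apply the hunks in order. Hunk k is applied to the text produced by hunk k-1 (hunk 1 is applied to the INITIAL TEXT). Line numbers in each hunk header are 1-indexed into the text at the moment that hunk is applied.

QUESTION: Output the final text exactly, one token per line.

Answer: wpo
cupzu
wsjv
qzpl
duvf
pxjac
csxk
dvsm
sjy
yzk
gsjmj
mxi
jzg

Derivation:
Hunk 1: at line 6 remove [xjfv] add [dypiz,nabjx,osxc] -> 13 lines: wpo gfay wsjv qzpl duvf kuez dypiz nabjx osxc jpf gsjmj mxi jzg
Hunk 2: at line 5 remove [kuez,dypiz,nabjx] add [gsef,fou,qylzf] -> 13 lines: wpo gfay wsjv qzpl duvf gsef fou qylzf osxc jpf gsjmj mxi jzg
Hunk 3: at line 8 remove [osxc,jpf] add [sjy,yzk] -> 13 lines: wpo gfay wsjv qzpl duvf gsef fou qylzf sjy yzk gsjmj mxi jzg
Hunk 4: at line 5 remove [fou,qylzf] add [dvsm] -> 12 lines: wpo gfay wsjv qzpl duvf gsef dvsm sjy yzk gsjmj mxi jzg
Hunk 5: at line 4 remove [gsef] add [pxjac,csxk] -> 13 lines: wpo gfay wsjv qzpl duvf pxjac csxk dvsm sjy yzk gsjmj mxi jzg
Hunk 6: at line 1 remove [gfay] add [cupzu] -> 13 lines: wpo cupzu wsjv qzpl duvf pxjac csxk dvsm sjy yzk gsjmj mxi jzg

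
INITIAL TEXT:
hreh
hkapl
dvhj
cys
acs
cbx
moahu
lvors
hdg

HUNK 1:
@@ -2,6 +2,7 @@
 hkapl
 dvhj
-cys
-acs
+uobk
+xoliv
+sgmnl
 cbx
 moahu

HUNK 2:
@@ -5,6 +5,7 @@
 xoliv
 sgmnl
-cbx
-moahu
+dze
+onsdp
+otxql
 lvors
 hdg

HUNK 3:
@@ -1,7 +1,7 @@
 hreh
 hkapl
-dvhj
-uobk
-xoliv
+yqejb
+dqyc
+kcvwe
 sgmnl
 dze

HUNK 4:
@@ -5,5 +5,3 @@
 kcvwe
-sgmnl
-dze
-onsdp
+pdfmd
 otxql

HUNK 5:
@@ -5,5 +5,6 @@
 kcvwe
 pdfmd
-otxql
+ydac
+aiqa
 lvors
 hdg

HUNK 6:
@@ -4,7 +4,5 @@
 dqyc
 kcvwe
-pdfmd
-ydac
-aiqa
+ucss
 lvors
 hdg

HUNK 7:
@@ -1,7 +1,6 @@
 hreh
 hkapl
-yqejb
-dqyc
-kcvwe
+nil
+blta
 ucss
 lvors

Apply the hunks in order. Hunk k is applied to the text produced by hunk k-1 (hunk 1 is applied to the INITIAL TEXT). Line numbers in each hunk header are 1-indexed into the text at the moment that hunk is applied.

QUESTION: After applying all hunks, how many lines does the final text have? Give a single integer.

Answer: 7

Derivation:
Hunk 1: at line 2 remove [cys,acs] add [uobk,xoliv,sgmnl] -> 10 lines: hreh hkapl dvhj uobk xoliv sgmnl cbx moahu lvors hdg
Hunk 2: at line 5 remove [cbx,moahu] add [dze,onsdp,otxql] -> 11 lines: hreh hkapl dvhj uobk xoliv sgmnl dze onsdp otxql lvors hdg
Hunk 3: at line 1 remove [dvhj,uobk,xoliv] add [yqejb,dqyc,kcvwe] -> 11 lines: hreh hkapl yqejb dqyc kcvwe sgmnl dze onsdp otxql lvors hdg
Hunk 4: at line 5 remove [sgmnl,dze,onsdp] add [pdfmd] -> 9 lines: hreh hkapl yqejb dqyc kcvwe pdfmd otxql lvors hdg
Hunk 5: at line 5 remove [otxql] add [ydac,aiqa] -> 10 lines: hreh hkapl yqejb dqyc kcvwe pdfmd ydac aiqa lvors hdg
Hunk 6: at line 4 remove [pdfmd,ydac,aiqa] add [ucss] -> 8 lines: hreh hkapl yqejb dqyc kcvwe ucss lvors hdg
Hunk 7: at line 1 remove [yqejb,dqyc,kcvwe] add [nil,blta] -> 7 lines: hreh hkapl nil blta ucss lvors hdg
Final line count: 7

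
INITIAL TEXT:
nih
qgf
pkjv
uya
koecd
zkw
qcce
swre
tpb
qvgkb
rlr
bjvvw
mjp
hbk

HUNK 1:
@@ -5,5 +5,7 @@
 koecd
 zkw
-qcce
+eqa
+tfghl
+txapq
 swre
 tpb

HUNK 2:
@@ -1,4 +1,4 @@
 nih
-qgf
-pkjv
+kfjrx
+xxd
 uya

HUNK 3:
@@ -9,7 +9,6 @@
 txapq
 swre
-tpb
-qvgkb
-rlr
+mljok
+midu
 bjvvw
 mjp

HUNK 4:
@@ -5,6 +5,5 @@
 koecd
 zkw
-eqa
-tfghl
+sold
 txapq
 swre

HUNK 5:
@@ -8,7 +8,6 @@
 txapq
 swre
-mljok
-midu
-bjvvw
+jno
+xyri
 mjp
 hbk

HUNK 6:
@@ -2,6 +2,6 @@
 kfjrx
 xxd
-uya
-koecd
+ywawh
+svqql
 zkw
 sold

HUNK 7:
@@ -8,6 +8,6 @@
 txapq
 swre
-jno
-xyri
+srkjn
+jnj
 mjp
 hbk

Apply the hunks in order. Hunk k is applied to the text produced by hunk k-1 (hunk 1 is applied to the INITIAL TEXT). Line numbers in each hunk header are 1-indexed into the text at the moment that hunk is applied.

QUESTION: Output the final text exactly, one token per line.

Hunk 1: at line 5 remove [qcce] add [eqa,tfghl,txapq] -> 16 lines: nih qgf pkjv uya koecd zkw eqa tfghl txapq swre tpb qvgkb rlr bjvvw mjp hbk
Hunk 2: at line 1 remove [qgf,pkjv] add [kfjrx,xxd] -> 16 lines: nih kfjrx xxd uya koecd zkw eqa tfghl txapq swre tpb qvgkb rlr bjvvw mjp hbk
Hunk 3: at line 9 remove [tpb,qvgkb,rlr] add [mljok,midu] -> 15 lines: nih kfjrx xxd uya koecd zkw eqa tfghl txapq swre mljok midu bjvvw mjp hbk
Hunk 4: at line 5 remove [eqa,tfghl] add [sold] -> 14 lines: nih kfjrx xxd uya koecd zkw sold txapq swre mljok midu bjvvw mjp hbk
Hunk 5: at line 8 remove [mljok,midu,bjvvw] add [jno,xyri] -> 13 lines: nih kfjrx xxd uya koecd zkw sold txapq swre jno xyri mjp hbk
Hunk 6: at line 2 remove [uya,koecd] add [ywawh,svqql] -> 13 lines: nih kfjrx xxd ywawh svqql zkw sold txapq swre jno xyri mjp hbk
Hunk 7: at line 8 remove [jno,xyri] add [srkjn,jnj] -> 13 lines: nih kfjrx xxd ywawh svqql zkw sold txapq swre srkjn jnj mjp hbk

Answer: nih
kfjrx
xxd
ywawh
svqql
zkw
sold
txapq
swre
srkjn
jnj
mjp
hbk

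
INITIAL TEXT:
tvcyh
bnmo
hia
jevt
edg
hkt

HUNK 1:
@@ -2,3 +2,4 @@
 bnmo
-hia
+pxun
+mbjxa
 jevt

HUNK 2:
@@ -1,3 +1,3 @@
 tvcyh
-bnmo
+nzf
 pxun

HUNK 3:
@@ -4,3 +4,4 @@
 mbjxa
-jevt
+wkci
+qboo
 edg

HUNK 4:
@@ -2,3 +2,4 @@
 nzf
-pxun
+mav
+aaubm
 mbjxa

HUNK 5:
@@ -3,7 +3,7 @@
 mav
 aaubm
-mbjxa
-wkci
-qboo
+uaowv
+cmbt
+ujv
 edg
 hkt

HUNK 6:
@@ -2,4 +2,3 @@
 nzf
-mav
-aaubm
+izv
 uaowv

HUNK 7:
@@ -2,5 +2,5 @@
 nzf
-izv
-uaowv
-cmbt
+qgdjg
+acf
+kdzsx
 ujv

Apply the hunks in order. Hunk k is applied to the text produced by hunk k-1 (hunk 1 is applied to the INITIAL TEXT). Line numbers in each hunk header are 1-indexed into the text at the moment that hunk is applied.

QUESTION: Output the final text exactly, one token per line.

Hunk 1: at line 2 remove [hia] add [pxun,mbjxa] -> 7 lines: tvcyh bnmo pxun mbjxa jevt edg hkt
Hunk 2: at line 1 remove [bnmo] add [nzf] -> 7 lines: tvcyh nzf pxun mbjxa jevt edg hkt
Hunk 3: at line 4 remove [jevt] add [wkci,qboo] -> 8 lines: tvcyh nzf pxun mbjxa wkci qboo edg hkt
Hunk 4: at line 2 remove [pxun] add [mav,aaubm] -> 9 lines: tvcyh nzf mav aaubm mbjxa wkci qboo edg hkt
Hunk 5: at line 3 remove [mbjxa,wkci,qboo] add [uaowv,cmbt,ujv] -> 9 lines: tvcyh nzf mav aaubm uaowv cmbt ujv edg hkt
Hunk 6: at line 2 remove [mav,aaubm] add [izv] -> 8 lines: tvcyh nzf izv uaowv cmbt ujv edg hkt
Hunk 7: at line 2 remove [izv,uaowv,cmbt] add [qgdjg,acf,kdzsx] -> 8 lines: tvcyh nzf qgdjg acf kdzsx ujv edg hkt

Answer: tvcyh
nzf
qgdjg
acf
kdzsx
ujv
edg
hkt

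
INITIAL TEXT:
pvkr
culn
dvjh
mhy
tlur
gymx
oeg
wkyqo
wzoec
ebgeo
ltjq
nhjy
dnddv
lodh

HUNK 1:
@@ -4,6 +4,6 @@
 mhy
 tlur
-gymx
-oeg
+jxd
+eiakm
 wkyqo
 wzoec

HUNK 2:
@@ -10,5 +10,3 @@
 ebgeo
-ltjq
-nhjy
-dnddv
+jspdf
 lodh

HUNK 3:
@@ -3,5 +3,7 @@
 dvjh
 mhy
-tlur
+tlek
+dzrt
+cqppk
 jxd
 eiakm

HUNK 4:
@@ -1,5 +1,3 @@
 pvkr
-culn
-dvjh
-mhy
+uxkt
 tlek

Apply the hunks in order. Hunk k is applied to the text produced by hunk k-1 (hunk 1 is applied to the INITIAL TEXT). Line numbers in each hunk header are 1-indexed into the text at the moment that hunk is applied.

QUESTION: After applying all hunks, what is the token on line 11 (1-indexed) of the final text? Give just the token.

Answer: jspdf

Derivation:
Hunk 1: at line 4 remove [gymx,oeg] add [jxd,eiakm] -> 14 lines: pvkr culn dvjh mhy tlur jxd eiakm wkyqo wzoec ebgeo ltjq nhjy dnddv lodh
Hunk 2: at line 10 remove [ltjq,nhjy,dnddv] add [jspdf] -> 12 lines: pvkr culn dvjh mhy tlur jxd eiakm wkyqo wzoec ebgeo jspdf lodh
Hunk 3: at line 3 remove [tlur] add [tlek,dzrt,cqppk] -> 14 lines: pvkr culn dvjh mhy tlek dzrt cqppk jxd eiakm wkyqo wzoec ebgeo jspdf lodh
Hunk 4: at line 1 remove [culn,dvjh,mhy] add [uxkt] -> 12 lines: pvkr uxkt tlek dzrt cqppk jxd eiakm wkyqo wzoec ebgeo jspdf lodh
Final line 11: jspdf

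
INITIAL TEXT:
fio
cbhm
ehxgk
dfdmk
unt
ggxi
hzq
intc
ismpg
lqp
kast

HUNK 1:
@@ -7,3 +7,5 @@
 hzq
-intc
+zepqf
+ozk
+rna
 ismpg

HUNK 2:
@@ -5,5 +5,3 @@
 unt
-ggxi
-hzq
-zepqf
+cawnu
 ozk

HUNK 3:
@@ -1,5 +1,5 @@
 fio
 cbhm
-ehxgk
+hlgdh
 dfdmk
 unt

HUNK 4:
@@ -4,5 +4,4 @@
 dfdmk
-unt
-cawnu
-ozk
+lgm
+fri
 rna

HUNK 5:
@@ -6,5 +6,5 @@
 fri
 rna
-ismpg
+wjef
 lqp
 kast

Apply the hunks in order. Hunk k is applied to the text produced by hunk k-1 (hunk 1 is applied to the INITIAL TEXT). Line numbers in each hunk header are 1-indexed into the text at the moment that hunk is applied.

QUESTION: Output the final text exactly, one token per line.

Answer: fio
cbhm
hlgdh
dfdmk
lgm
fri
rna
wjef
lqp
kast

Derivation:
Hunk 1: at line 7 remove [intc] add [zepqf,ozk,rna] -> 13 lines: fio cbhm ehxgk dfdmk unt ggxi hzq zepqf ozk rna ismpg lqp kast
Hunk 2: at line 5 remove [ggxi,hzq,zepqf] add [cawnu] -> 11 lines: fio cbhm ehxgk dfdmk unt cawnu ozk rna ismpg lqp kast
Hunk 3: at line 1 remove [ehxgk] add [hlgdh] -> 11 lines: fio cbhm hlgdh dfdmk unt cawnu ozk rna ismpg lqp kast
Hunk 4: at line 4 remove [unt,cawnu,ozk] add [lgm,fri] -> 10 lines: fio cbhm hlgdh dfdmk lgm fri rna ismpg lqp kast
Hunk 5: at line 6 remove [ismpg] add [wjef] -> 10 lines: fio cbhm hlgdh dfdmk lgm fri rna wjef lqp kast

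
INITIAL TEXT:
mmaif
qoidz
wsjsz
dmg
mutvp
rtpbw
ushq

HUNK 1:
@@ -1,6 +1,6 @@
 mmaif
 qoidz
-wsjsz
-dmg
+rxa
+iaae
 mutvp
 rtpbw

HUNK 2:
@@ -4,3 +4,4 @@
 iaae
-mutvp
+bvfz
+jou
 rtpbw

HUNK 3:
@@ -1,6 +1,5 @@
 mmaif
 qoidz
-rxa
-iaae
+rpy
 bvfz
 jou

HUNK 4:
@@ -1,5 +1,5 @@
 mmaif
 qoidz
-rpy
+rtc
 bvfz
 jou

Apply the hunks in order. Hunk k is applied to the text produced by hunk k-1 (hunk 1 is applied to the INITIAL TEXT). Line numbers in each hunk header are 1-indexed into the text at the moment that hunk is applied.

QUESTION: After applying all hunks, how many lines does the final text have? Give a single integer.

Answer: 7

Derivation:
Hunk 1: at line 1 remove [wsjsz,dmg] add [rxa,iaae] -> 7 lines: mmaif qoidz rxa iaae mutvp rtpbw ushq
Hunk 2: at line 4 remove [mutvp] add [bvfz,jou] -> 8 lines: mmaif qoidz rxa iaae bvfz jou rtpbw ushq
Hunk 3: at line 1 remove [rxa,iaae] add [rpy] -> 7 lines: mmaif qoidz rpy bvfz jou rtpbw ushq
Hunk 4: at line 1 remove [rpy] add [rtc] -> 7 lines: mmaif qoidz rtc bvfz jou rtpbw ushq
Final line count: 7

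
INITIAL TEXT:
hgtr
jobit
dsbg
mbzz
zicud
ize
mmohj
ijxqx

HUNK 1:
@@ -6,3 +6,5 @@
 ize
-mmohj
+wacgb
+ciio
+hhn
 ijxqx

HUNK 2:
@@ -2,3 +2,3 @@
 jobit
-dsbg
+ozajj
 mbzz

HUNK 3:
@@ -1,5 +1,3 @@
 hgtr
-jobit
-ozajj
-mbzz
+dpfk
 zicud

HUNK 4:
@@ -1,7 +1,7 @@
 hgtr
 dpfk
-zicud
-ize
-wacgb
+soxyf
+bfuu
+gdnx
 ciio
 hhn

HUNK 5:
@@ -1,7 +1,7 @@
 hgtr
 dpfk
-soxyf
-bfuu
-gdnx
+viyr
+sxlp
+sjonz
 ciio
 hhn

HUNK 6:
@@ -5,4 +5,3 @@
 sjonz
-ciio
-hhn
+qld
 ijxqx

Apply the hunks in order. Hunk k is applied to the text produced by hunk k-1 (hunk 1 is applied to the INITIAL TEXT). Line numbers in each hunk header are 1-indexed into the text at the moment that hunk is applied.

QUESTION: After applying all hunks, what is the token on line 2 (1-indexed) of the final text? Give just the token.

Answer: dpfk

Derivation:
Hunk 1: at line 6 remove [mmohj] add [wacgb,ciio,hhn] -> 10 lines: hgtr jobit dsbg mbzz zicud ize wacgb ciio hhn ijxqx
Hunk 2: at line 2 remove [dsbg] add [ozajj] -> 10 lines: hgtr jobit ozajj mbzz zicud ize wacgb ciio hhn ijxqx
Hunk 3: at line 1 remove [jobit,ozajj,mbzz] add [dpfk] -> 8 lines: hgtr dpfk zicud ize wacgb ciio hhn ijxqx
Hunk 4: at line 1 remove [zicud,ize,wacgb] add [soxyf,bfuu,gdnx] -> 8 lines: hgtr dpfk soxyf bfuu gdnx ciio hhn ijxqx
Hunk 5: at line 1 remove [soxyf,bfuu,gdnx] add [viyr,sxlp,sjonz] -> 8 lines: hgtr dpfk viyr sxlp sjonz ciio hhn ijxqx
Hunk 6: at line 5 remove [ciio,hhn] add [qld] -> 7 lines: hgtr dpfk viyr sxlp sjonz qld ijxqx
Final line 2: dpfk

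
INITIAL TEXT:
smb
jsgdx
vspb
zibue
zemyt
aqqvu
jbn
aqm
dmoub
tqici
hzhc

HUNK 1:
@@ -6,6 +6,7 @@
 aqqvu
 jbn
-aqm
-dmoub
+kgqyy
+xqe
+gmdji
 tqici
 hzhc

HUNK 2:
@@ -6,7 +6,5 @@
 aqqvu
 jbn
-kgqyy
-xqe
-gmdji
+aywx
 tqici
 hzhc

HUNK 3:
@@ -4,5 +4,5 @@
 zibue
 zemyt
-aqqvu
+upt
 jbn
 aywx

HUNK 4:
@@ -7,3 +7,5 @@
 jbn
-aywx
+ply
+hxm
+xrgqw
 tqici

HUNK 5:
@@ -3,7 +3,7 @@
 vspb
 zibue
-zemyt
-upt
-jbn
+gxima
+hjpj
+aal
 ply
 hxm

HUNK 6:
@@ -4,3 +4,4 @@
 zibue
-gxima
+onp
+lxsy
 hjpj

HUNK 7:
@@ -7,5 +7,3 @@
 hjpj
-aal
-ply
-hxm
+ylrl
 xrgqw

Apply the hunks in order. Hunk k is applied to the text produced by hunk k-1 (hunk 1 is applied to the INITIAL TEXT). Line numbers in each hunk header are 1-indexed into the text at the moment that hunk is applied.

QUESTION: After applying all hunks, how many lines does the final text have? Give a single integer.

Answer: 11

Derivation:
Hunk 1: at line 6 remove [aqm,dmoub] add [kgqyy,xqe,gmdji] -> 12 lines: smb jsgdx vspb zibue zemyt aqqvu jbn kgqyy xqe gmdji tqici hzhc
Hunk 2: at line 6 remove [kgqyy,xqe,gmdji] add [aywx] -> 10 lines: smb jsgdx vspb zibue zemyt aqqvu jbn aywx tqici hzhc
Hunk 3: at line 4 remove [aqqvu] add [upt] -> 10 lines: smb jsgdx vspb zibue zemyt upt jbn aywx tqici hzhc
Hunk 4: at line 7 remove [aywx] add [ply,hxm,xrgqw] -> 12 lines: smb jsgdx vspb zibue zemyt upt jbn ply hxm xrgqw tqici hzhc
Hunk 5: at line 3 remove [zemyt,upt,jbn] add [gxima,hjpj,aal] -> 12 lines: smb jsgdx vspb zibue gxima hjpj aal ply hxm xrgqw tqici hzhc
Hunk 6: at line 4 remove [gxima] add [onp,lxsy] -> 13 lines: smb jsgdx vspb zibue onp lxsy hjpj aal ply hxm xrgqw tqici hzhc
Hunk 7: at line 7 remove [aal,ply,hxm] add [ylrl] -> 11 lines: smb jsgdx vspb zibue onp lxsy hjpj ylrl xrgqw tqici hzhc
Final line count: 11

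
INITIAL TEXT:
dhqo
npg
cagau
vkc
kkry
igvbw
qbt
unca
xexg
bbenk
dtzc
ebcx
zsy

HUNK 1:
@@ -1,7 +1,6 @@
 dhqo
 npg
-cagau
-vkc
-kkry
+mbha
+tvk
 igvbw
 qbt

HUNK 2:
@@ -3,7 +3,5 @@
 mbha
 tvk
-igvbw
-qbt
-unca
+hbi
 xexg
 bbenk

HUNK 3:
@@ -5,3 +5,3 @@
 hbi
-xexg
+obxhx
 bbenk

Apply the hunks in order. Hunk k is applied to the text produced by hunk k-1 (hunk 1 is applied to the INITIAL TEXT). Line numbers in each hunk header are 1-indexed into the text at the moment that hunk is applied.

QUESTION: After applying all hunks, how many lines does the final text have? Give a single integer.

Hunk 1: at line 1 remove [cagau,vkc,kkry] add [mbha,tvk] -> 12 lines: dhqo npg mbha tvk igvbw qbt unca xexg bbenk dtzc ebcx zsy
Hunk 2: at line 3 remove [igvbw,qbt,unca] add [hbi] -> 10 lines: dhqo npg mbha tvk hbi xexg bbenk dtzc ebcx zsy
Hunk 3: at line 5 remove [xexg] add [obxhx] -> 10 lines: dhqo npg mbha tvk hbi obxhx bbenk dtzc ebcx zsy
Final line count: 10

Answer: 10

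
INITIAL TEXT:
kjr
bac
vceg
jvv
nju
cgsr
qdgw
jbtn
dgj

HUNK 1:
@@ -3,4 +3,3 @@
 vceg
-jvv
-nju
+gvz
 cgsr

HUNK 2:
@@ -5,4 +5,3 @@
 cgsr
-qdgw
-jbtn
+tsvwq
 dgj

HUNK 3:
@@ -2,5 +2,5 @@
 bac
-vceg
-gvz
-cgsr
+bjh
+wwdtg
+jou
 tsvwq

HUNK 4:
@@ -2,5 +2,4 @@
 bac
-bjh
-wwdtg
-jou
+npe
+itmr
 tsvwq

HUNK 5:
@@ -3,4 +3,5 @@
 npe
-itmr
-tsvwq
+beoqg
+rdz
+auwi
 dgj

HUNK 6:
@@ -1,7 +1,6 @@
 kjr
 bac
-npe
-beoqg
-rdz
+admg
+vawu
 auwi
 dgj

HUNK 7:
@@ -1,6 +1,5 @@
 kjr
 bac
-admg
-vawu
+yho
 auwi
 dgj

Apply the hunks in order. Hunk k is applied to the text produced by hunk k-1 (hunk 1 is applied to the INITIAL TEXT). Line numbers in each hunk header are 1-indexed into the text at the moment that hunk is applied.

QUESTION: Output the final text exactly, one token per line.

Hunk 1: at line 3 remove [jvv,nju] add [gvz] -> 8 lines: kjr bac vceg gvz cgsr qdgw jbtn dgj
Hunk 2: at line 5 remove [qdgw,jbtn] add [tsvwq] -> 7 lines: kjr bac vceg gvz cgsr tsvwq dgj
Hunk 3: at line 2 remove [vceg,gvz,cgsr] add [bjh,wwdtg,jou] -> 7 lines: kjr bac bjh wwdtg jou tsvwq dgj
Hunk 4: at line 2 remove [bjh,wwdtg,jou] add [npe,itmr] -> 6 lines: kjr bac npe itmr tsvwq dgj
Hunk 5: at line 3 remove [itmr,tsvwq] add [beoqg,rdz,auwi] -> 7 lines: kjr bac npe beoqg rdz auwi dgj
Hunk 6: at line 1 remove [npe,beoqg,rdz] add [admg,vawu] -> 6 lines: kjr bac admg vawu auwi dgj
Hunk 7: at line 1 remove [admg,vawu] add [yho] -> 5 lines: kjr bac yho auwi dgj

Answer: kjr
bac
yho
auwi
dgj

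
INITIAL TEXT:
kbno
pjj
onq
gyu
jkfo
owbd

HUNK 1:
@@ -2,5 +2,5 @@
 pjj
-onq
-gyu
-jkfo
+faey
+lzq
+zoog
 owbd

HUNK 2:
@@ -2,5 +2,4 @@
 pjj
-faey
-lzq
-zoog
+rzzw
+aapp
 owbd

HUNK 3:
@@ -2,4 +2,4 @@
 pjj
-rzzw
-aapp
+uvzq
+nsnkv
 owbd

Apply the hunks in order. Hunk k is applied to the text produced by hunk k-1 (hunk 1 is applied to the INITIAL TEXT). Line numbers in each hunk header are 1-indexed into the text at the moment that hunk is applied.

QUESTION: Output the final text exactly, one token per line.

Hunk 1: at line 2 remove [onq,gyu,jkfo] add [faey,lzq,zoog] -> 6 lines: kbno pjj faey lzq zoog owbd
Hunk 2: at line 2 remove [faey,lzq,zoog] add [rzzw,aapp] -> 5 lines: kbno pjj rzzw aapp owbd
Hunk 3: at line 2 remove [rzzw,aapp] add [uvzq,nsnkv] -> 5 lines: kbno pjj uvzq nsnkv owbd

Answer: kbno
pjj
uvzq
nsnkv
owbd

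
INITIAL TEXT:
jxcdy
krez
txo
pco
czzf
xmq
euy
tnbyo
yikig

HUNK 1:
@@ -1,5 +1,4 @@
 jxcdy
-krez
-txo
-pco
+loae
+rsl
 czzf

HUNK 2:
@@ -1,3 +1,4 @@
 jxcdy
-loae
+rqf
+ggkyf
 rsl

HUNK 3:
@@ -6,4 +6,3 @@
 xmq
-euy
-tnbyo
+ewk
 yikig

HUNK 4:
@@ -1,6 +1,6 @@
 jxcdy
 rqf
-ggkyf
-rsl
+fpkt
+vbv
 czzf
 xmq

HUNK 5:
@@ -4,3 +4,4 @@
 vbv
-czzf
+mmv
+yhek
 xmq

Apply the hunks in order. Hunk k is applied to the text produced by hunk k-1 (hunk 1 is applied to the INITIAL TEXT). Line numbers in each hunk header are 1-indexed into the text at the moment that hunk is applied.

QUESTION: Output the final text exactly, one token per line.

Answer: jxcdy
rqf
fpkt
vbv
mmv
yhek
xmq
ewk
yikig

Derivation:
Hunk 1: at line 1 remove [krez,txo,pco] add [loae,rsl] -> 8 lines: jxcdy loae rsl czzf xmq euy tnbyo yikig
Hunk 2: at line 1 remove [loae] add [rqf,ggkyf] -> 9 lines: jxcdy rqf ggkyf rsl czzf xmq euy tnbyo yikig
Hunk 3: at line 6 remove [euy,tnbyo] add [ewk] -> 8 lines: jxcdy rqf ggkyf rsl czzf xmq ewk yikig
Hunk 4: at line 1 remove [ggkyf,rsl] add [fpkt,vbv] -> 8 lines: jxcdy rqf fpkt vbv czzf xmq ewk yikig
Hunk 5: at line 4 remove [czzf] add [mmv,yhek] -> 9 lines: jxcdy rqf fpkt vbv mmv yhek xmq ewk yikig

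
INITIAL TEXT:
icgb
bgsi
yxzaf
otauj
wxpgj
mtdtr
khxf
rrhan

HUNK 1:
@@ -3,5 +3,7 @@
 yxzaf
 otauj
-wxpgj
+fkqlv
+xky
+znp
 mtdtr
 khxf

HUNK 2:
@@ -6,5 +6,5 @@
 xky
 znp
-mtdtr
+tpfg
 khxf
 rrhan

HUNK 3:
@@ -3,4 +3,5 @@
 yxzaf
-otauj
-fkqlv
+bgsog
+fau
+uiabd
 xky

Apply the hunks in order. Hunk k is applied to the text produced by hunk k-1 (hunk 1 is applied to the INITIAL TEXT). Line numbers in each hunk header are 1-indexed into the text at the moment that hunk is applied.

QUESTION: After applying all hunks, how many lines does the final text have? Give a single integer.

Answer: 11

Derivation:
Hunk 1: at line 3 remove [wxpgj] add [fkqlv,xky,znp] -> 10 lines: icgb bgsi yxzaf otauj fkqlv xky znp mtdtr khxf rrhan
Hunk 2: at line 6 remove [mtdtr] add [tpfg] -> 10 lines: icgb bgsi yxzaf otauj fkqlv xky znp tpfg khxf rrhan
Hunk 3: at line 3 remove [otauj,fkqlv] add [bgsog,fau,uiabd] -> 11 lines: icgb bgsi yxzaf bgsog fau uiabd xky znp tpfg khxf rrhan
Final line count: 11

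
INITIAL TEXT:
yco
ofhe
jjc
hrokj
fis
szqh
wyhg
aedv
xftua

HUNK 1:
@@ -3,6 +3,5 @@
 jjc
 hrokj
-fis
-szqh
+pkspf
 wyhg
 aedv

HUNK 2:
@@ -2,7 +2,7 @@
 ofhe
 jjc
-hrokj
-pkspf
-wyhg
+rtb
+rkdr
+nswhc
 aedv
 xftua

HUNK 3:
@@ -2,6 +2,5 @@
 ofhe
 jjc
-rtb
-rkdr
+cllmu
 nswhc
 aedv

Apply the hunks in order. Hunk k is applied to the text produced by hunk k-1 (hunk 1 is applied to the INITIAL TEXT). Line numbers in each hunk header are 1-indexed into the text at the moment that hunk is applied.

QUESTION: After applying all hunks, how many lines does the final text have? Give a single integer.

Hunk 1: at line 3 remove [fis,szqh] add [pkspf] -> 8 lines: yco ofhe jjc hrokj pkspf wyhg aedv xftua
Hunk 2: at line 2 remove [hrokj,pkspf,wyhg] add [rtb,rkdr,nswhc] -> 8 lines: yco ofhe jjc rtb rkdr nswhc aedv xftua
Hunk 3: at line 2 remove [rtb,rkdr] add [cllmu] -> 7 lines: yco ofhe jjc cllmu nswhc aedv xftua
Final line count: 7

Answer: 7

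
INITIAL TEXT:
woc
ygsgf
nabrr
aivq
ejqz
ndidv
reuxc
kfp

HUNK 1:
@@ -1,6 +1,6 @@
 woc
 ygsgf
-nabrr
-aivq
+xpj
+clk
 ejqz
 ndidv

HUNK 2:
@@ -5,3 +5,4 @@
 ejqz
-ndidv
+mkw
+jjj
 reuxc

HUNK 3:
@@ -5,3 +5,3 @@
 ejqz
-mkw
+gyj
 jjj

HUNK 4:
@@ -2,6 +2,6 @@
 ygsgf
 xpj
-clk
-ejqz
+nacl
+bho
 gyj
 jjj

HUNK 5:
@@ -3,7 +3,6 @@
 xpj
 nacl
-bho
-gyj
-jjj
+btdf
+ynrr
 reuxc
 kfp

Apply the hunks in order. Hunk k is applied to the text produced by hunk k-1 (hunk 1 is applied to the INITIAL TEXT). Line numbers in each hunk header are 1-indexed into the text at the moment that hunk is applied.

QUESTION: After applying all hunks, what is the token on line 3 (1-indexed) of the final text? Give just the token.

Hunk 1: at line 1 remove [nabrr,aivq] add [xpj,clk] -> 8 lines: woc ygsgf xpj clk ejqz ndidv reuxc kfp
Hunk 2: at line 5 remove [ndidv] add [mkw,jjj] -> 9 lines: woc ygsgf xpj clk ejqz mkw jjj reuxc kfp
Hunk 3: at line 5 remove [mkw] add [gyj] -> 9 lines: woc ygsgf xpj clk ejqz gyj jjj reuxc kfp
Hunk 4: at line 2 remove [clk,ejqz] add [nacl,bho] -> 9 lines: woc ygsgf xpj nacl bho gyj jjj reuxc kfp
Hunk 5: at line 3 remove [bho,gyj,jjj] add [btdf,ynrr] -> 8 lines: woc ygsgf xpj nacl btdf ynrr reuxc kfp
Final line 3: xpj

Answer: xpj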